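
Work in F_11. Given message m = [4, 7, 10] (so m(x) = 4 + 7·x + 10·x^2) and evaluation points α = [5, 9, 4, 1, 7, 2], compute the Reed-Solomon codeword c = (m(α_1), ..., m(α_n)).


c = [3, 8, 5, 10, 4, 3]

Message polynomial: m(x) = 4 + 7·x + 10·x^2 (mod 11).
For each evaluation point α_i, compute m(α_i) mod 11:
  α_1 = 5: Horner steps 10 → 2 → 3, so m(5) = 3.
  α_2 = 9: Horner steps 10 → 9 → 8, so m(9) = 8.
  α_3 = 4: Horner steps 10 → 3 → 5, so m(4) = 5.
  α_4 = 1: Horner steps 10 → 6 → 10, so m(1) = 10.
  α_5 = 7: Horner steps 10 → 0 → 4, so m(7) = 4.
  α_6 = 2: Horner steps 10 → 5 → 3, so m(2) = 3.
Codeword c = [3, 8, 5, 10, 4, 3] ∈ F_11^6.


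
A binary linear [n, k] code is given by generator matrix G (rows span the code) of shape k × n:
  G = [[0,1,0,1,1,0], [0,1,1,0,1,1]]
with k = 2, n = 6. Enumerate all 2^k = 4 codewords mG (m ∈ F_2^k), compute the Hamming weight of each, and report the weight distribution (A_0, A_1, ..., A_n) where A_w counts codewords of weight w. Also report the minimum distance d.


Weight distribution: A_0 = 1, A_3 = 2, A_4 = 1. Minimum distance d = 3.

Enumerate all 2^2 = 4 messages m ∈ F_2^2.
For each, compute codeword c = mG in F_2^6, then tally its weight.
  m = 00 → c = 000000, weight = 0.
  m = 10 → c = 010110, weight = 3.
  m = 01 → c = 011011, weight = 4.
  m = 11 → c = 001101, weight = 3.
Tally weights:
  weight 0: 1 codewords.
  weight 3: 2 codewords.
  weight 4: 1 codewords.
Minimum distance d = smallest w > 0 with A_w > 0 = 3.
Sanity: Σ A_w = 4 = 2^2 = 4 ✓.


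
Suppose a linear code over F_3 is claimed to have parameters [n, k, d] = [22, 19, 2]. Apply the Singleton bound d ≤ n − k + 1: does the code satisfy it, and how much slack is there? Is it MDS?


Singleton RHS = n − k + 1 = 4, slack = 2, bound satisfied, not MDS.

Singleton bound: d ≤ n − k + 1.
Here n = 22, k = 19, so n − k + 1 = 4.
Given d = 2, check d ≤ 4: YES.
Slack = (n − k + 1) − d = 2.
The code is NOT MDS (slack = 2 > 0).
Description: the claimed parameters are [22, 19, 2]_3; such a code would be non-MDS.


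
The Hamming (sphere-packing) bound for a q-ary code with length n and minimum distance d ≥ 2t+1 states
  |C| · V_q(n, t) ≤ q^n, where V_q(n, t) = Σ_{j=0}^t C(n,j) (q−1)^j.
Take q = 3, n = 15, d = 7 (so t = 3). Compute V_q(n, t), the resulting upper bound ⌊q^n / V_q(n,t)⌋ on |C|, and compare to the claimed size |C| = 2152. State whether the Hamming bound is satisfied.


V_q(n, t) = 4091, q^n = 14348907, Hamming bound = 3507, |C| = 2152 ≤ bound (satisfied).

Step 1: Compute V_q(n, t) = Σ_{j=0}^3 C(n, j) (q−1)^j.
  j = 0: C(15,0)·(2)^0 = 1·1 = 1.
  j = 1: C(15,1)·(2)^1 = 15·2 = 30.
  j = 2: C(15,2)·(2)^2 = 105·4 = 420.
  j = 3: C(15,3)·(2)^3 = 455·8 = 3640.
  V_q(n, t) = 1 + 30 + 420 + 3640 = 4091.
Step 2: q^n = 3^15 = 14348907.
Step 3: Hamming bound ⌊q^n / V_q(n,t)⌋ = ⌊14348907/4091⌋ = 3507.
Step 4: Compare |C| = 2152 to 3507: satisfied.
The claimed |C| lies below the Hamming bound.


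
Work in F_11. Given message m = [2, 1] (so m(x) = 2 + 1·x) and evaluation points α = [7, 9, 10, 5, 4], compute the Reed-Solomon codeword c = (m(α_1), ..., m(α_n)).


c = [9, 0, 1, 7, 6]

Message polynomial: m(x) = 2 + 1·x (mod 11).
For each evaluation point α_i, compute m(α_i) mod 11:
  α_1 = 7: Horner steps 1 → 9, so m(7) = 9.
  α_2 = 9: Horner steps 1 → 0, so m(9) = 0.
  α_3 = 10: Horner steps 1 → 1, so m(10) = 1.
  α_4 = 5: Horner steps 1 → 7, so m(5) = 7.
  α_5 = 4: Horner steps 1 → 6, so m(4) = 6.
Codeword c = [9, 0, 1, 7, 6] ∈ F_11^5.


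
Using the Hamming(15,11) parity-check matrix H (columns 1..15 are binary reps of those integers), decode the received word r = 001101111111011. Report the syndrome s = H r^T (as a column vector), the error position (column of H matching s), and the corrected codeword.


s = (1, 0, 1, 1)^T, error position = 11, corrected codeword c = 001101111101011

Compute s = H r^T mod 2 one row at a time:
  s_1 = 1 + 1 + 1 + 1 + 1 + 0 + 1 + 1 = 7 ≡ 1 (mod 2).
  s_2 = 1 + 0 + 1 + 1 + 1 + 0 + 1 + 1 = 6 ≡ 0 (mod 2).
  s_3 = 0 + 1 + 1 + 1 + 1 + 1 + 1 + 1 = 7 ≡ 1 (mod 2).
  s_4 = 0 + 1 + 0 + 1 + 1 + 1 + 0 + 1 = 5 ≡ 1 (mod 2).
s = (1, 0, 1, 1)^T — this equals column 11 of H (binary 1011), so error is at position 11.
Correct: flip bit 11 of r = 001101111111011 to get c = 001101111101011.


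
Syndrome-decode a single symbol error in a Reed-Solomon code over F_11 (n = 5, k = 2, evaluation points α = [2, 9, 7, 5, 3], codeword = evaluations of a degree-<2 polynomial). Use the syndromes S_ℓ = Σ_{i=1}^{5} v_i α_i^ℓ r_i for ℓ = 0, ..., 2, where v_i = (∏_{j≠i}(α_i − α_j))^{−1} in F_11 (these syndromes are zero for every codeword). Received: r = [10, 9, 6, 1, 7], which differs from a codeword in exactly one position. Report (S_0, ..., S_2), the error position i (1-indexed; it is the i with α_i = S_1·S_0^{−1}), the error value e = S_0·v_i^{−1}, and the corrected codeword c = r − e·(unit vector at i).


S = (7, 8, 6), error at position 2, error magnitude e = 9, c = [10, 0, 6, 1, 7].

Step 1: column multipliers v_i = (∏_{j≠i}(α_i − α_j))^{−1} mod 11.
  i = 1 (α = 2): (2−9)(2−7)(2−5)(2−3) = (−7)·(−5)·(−3)·(−1) = 105 ≡ 6, so v_1 = 6^{−1} = 2 (mod 11).
  i = 2 (α = 9): (9−2)(9−7)(9−5)(9−3) = 7·2·4·6 = 336 ≡ 6, so v_2 = 6^{−1} = 2 (mod 11).
  i = 3 (α = 7): (7−2)(7−9)(7−5)(7−3) = 5·(−2)·2·4 = −80 ≡ 8, so v_3 = 8^{−1} = 7 (mod 11).
  i = 4 (α = 5): (5−2)(5−9)(5−7)(5−3) = 3·(−4)·(−2)·2 = 48 ≡ 4, so v_4 = 4^{−1} = 3 (mod 11).
  i = 5 (α = 3): (3−2)(3−9)(3−7)(3−5) = 1·(−6)·(−4)·(−2) = −48 ≡ 7, so v_5 = 7^{−1} = 8 (mod 11).
  v = [2, 2, 7, 3, 8].
Step 2: syndromes of r = [10, 9, 6, 1, 7] (all sums mod 11).
  S_0 = Σ v_i r_i = 2·10 + 2·9 + 7·6 + 3·1 + 8·7 = 139 ≡ 7.
  S_1 = Σ v_i α_i r_i = 2·2·10 + 2·9·9 + 7·7·6 + 3·5·1 + 8·3·7 = 679 ≡ 8.
  α_i^2 mod 11 = [4, 4, 5, 3, 9].
  S_2 = Σ v_i α_i^2 r_i = 2·4·10 + 2·4·9 + 7·5·6 + 3·3·1 + 8·9·7 = 875 ≡ 6.
  S = (7, 8, 6) ≠ 0, so r is not a codeword (an error is present).
Step 3: locate the error. For a single error e at position i, S_ℓ = v_i·e·α_i^ℓ, so α_err = S_1/S_0.
  S_0^{−1} = 7^{−1} = 8 (mod 11), so α_err = 8·8 = 64 ≡ 9 = α_2. Error position i = 2.
  Consistency check: S_2/S_1 = 6·7 = 42 ≡ 9 = α_err ✓ (single-error assumption holds).
Step 4: error magnitude e = S_0/v_2 = S_0·∏_{j≠2}(α_2 − α_j) = 7·6 = 42 ≡ 9 (mod 11).
Step 5: correct position 2: c_2 = r_2 − e = 9 − 9 ≡ 0 (mod 11). Hence c = [10, 0, 6, 1, 7].
  Check: interpolating c through the α_i gives m(x) = 5 + 8·x (degree < 2) with m(α_i) = c_i for every i, so c is indeed a codeword.


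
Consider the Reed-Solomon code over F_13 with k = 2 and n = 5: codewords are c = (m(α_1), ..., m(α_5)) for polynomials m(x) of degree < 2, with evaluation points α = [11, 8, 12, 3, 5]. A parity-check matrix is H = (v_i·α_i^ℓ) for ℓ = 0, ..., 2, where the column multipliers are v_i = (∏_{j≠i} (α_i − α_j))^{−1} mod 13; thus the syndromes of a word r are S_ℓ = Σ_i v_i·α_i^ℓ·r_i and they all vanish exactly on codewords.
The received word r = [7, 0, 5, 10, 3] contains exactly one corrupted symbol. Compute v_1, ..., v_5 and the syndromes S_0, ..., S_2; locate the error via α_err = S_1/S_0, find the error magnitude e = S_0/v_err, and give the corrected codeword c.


S = (11, 3, 2), error at position 5, error magnitude e = 10, c = [7, 0, 5, 10, 6].

Step 1: column multipliers v_i = (∏_{j≠i}(α_i − α_j))^{−1} mod 13.
  i = 1 (α = 11): (11−8)(11−12)(11−3)(11−5) = 3·(−1)·8·6 = −144 ≡ 12, so v_1 = 12^{−1} = 12 (mod 13).
  i = 2 (α = 8): (8−11)(8−12)(8−3)(8−5) = (−3)·(−4)·5·3 = 180 ≡ 11, so v_2 = 11^{−1} = 6 (mod 13).
  i = 3 (α = 12): (12−11)(12−8)(12−3)(12−5) = 1·4·9·7 = 252 ≡ 5, so v_3 = 5^{−1} = 8 (mod 13).
  i = 4 (α = 3): (3−11)(3−8)(3−12)(3−5) = (−8)·(−5)·(−9)·(−2) = 720 ≡ 5, so v_4 = 5^{−1} = 8 (mod 13).
  i = 5 (α = 5): (5−11)(5−8)(5−12)(5−3) = (−6)·(−3)·(−7)·2 = −252 ≡ 8, so v_5 = 8^{−1} = 5 (mod 13).
  v = [12, 6, 8, 8, 5].
Step 2: syndromes of r = [7, 0, 5, 10, 3] (all sums mod 13).
  S_0 = Σ v_i r_i = 12·7 + 6·0 + 8·5 + 8·10 + 5·3 = 219 ≡ 11.
  S_1 = Σ v_i α_i r_i = 12·11·7 + 6·8·0 + 8·12·5 + 8·3·10 + 5·5·3 = 1719 ≡ 3.
  α_i^2 mod 13 = [4, 12, 1, 9, 12].
  S_2 = Σ v_i α_i^2 r_i = 12·4·7 + 6·12·0 + 8·1·5 + 8·9·10 + 5·12·3 = 1276 ≡ 2.
  S = (11, 3, 2) ≠ 0, so r is not a codeword (an error is present).
Step 3: locate the error. For a single error e at position i, S_ℓ = v_i·e·α_i^ℓ, so α_err = S_1/S_0.
  S_0^{−1} = 11^{−1} = 6 (mod 13), so α_err = 3·6 = 18 ≡ 5 = α_5. Error position i = 5.
  Consistency check: S_2/S_1 = 2·9 = 18 ≡ 5 = α_err ✓ (single-error assumption holds).
Step 4: error magnitude e = S_0/v_5 = S_0·∏_{j≠5}(α_5 − α_j) = 11·8 = 88 ≡ 10 (mod 13).
Step 5: correct position 5: c_5 = r_5 − e = 3 − 10 ≡ 6 (mod 13). Hence c = [7, 0, 5, 10, 6].
  Check: interpolating c through the α_i gives m(x) = 3 + 11·x (degree < 2) with m(α_i) = c_i for every i, so c is indeed a codeword.


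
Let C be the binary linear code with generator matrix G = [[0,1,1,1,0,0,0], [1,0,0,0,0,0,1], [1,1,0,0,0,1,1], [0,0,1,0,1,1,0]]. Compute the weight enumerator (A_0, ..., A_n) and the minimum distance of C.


Weight distribution: A_0 = 1, A_2 = 3, A_3 = 4, A_4 = 3, A_5 = 4, A_6 = 1. Minimum distance d = 2.

Enumerate all 2^4 = 16 messages m ∈ F_2^4.
For each, compute codeword c = mG in F_2^7, then tally its weight.
  m = 0000 → c = 0000000, weight = 0.
  m = 1000 → c = 0111000, weight = 3.
  m = 0100 → c = 1000001, weight = 2.
  m = 1100 → c = 1111001, weight = 5.
  m = 0010 → c = 1100011, weight = 4.
  m = 1010 → c = 1011011, weight = 5.
  m = 0110 → c = 0100010, weight = 2.
  m = 1110 → c = 0011010, weight = 3.
  m = 0001 → c = 0010110, weight = 3.
  m = 1001 → c = 0101110, weight = 4.
  m = 0101 → c = 1010111, weight = 5.
  m = 1101 → c = 1101111, weight = 6.
  m = 0011 → c = 1110101, weight = 5.
  m = 1011 → c = 1001101, weight = 4.
  m = 0111 → c = 0110100, weight = 3.
  m = 1111 → c = 0001100, weight = 2.
Tally weights:
  weight 0: 1 codewords.
  weight 2: 3 codewords.
  weight 3: 4 codewords.
  weight 4: 3 codewords.
  weight 5: 4 codewords.
  weight 6: 1 codewords.
Minimum distance d = smallest w > 0 with A_w > 0 = 2.
Sanity: Σ A_w = 16 = 2^4 = 16 ✓.


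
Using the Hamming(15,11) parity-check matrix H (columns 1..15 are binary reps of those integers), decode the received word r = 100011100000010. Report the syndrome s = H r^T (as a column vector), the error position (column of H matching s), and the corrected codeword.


s = (1, 0, 1, 1)^T, error position = 11, corrected codeword c = 100011100010010

Compute s = H r^T mod 2 one row at a time:
  s_1 = 0 + 0 + 0 + 0 + 0 + 0 + 1 + 0 = 1 ≡ 1 (mod 2).
  s_2 = 0 + 1 + 1 + 1 + 0 + 0 + 1 + 0 = 4 ≡ 0 (mod 2).
  s_3 = 0 + 0 + 1 + 1 + 0 + 0 + 1 + 0 = 3 ≡ 1 (mod 2).
  s_4 = 1 + 0 + 1 + 1 + 0 + 0 + 0 + 0 = 3 ≡ 1 (mod 2).
s = (1, 0, 1, 1)^T — this equals column 11 of H (binary 1011), so error is at position 11.
Correct: flip bit 11 of r = 100011100000010 to get c = 100011100010010.


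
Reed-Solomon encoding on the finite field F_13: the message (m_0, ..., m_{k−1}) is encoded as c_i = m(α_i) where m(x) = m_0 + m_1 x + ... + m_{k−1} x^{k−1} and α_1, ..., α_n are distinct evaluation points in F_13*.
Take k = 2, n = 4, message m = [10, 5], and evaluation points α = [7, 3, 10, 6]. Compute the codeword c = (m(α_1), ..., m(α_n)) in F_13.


c = [6, 12, 8, 1]

Message polynomial: m(x) = 10 + 5·x (mod 13).
For each evaluation point α_i, compute m(α_i) mod 13:
  α_1 = 7: Horner steps 5 → 6, so m(7) = 6.
  α_2 = 3: Horner steps 5 → 12, so m(3) = 12.
  α_3 = 10: Horner steps 5 → 8, so m(10) = 8.
  α_4 = 6: Horner steps 5 → 1, so m(6) = 1.
Codeword c = [6, 12, 8, 1] ∈ F_13^4.


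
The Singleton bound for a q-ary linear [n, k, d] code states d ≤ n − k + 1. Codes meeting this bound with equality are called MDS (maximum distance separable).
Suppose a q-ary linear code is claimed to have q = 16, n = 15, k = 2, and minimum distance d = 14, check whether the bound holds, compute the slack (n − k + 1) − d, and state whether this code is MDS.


Singleton RHS = n − k + 1 = 14, slack = 0, bound satisfied, MDS.

Singleton bound: d ≤ n − k + 1.
Here n = 15, k = 2, so n − k + 1 = 14.
Given d = 14, check d ≤ 14: YES.
Slack = (n − k + 1) − d = 0.
The code is MDS (slack = 0).
Description: the claimed parameters are [15, 2, 14]_16; such a code would be MDS (meets Singleton bound).


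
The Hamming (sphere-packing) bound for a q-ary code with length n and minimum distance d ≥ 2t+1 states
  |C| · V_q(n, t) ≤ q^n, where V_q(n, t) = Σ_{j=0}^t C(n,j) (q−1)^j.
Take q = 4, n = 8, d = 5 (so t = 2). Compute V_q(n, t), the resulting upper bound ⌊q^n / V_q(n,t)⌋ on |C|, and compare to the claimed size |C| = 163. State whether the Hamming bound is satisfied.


V_q(n, t) = 277, q^n = 65536, Hamming bound = 236, |C| = 163 ≤ bound (satisfied).

Step 1: Compute V_q(n, t) = Σ_{j=0}^2 C(n, j) (q−1)^j.
  j = 0: C(8,0)·(3)^0 = 1·1 = 1.
  j = 1: C(8,1)·(3)^1 = 8·3 = 24.
  j = 2: C(8,2)·(3)^2 = 28·9 = 252.
  V_q(n, t) = 1 + 24 + 252 = 277.
Step 2: q^n = 4^8 = 65536.
Step 3: Hamming bound ⌊q^n / V_q(n,t)⌋ = ⌊65536/277⌋ = 236.
Step 4: Compare |C| = 163 to 236: satisfied.
The claimed |C| lies below the Hamming bound.


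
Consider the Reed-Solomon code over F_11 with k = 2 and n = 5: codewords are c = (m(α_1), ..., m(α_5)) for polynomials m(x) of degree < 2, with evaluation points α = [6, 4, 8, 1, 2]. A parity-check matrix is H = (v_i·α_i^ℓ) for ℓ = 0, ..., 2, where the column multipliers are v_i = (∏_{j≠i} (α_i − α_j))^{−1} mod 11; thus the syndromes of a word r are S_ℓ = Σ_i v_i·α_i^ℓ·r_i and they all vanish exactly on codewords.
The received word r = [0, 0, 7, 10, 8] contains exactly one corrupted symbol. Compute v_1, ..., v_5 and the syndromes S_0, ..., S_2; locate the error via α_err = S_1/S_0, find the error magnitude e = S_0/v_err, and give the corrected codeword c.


S = (10, 7, 6), error at position 2, error magnitude e = 7, c = [0, 4, 7, 10, 8].

Step 1: column multipliers v_i = (∏_{j≠i}(α_i − α_j))^{−1} mod 11.
  i = 1 (α = 6): (6−4)(6−8)(6−1)(6−2) = 2·(−2)·5·4 = −80 ≡ 8, so v_1 = 8^{−1} = 7 (mod 11).
  i = 2 (α = 4): (4−6)(4−8)(4−1)(4−2) = (−2)·(−4)·3·2 = 48 ≡ 4, so v_2 = 4^{−1} = 3 (mod 11).
  i = 3 (α = 8): (8−6)(8−4)(8−1)(8−2) = 2·4·7·6 = 336 ≡ 6, so v_3 = 6^{−1} = 2 (mod 11).
  i = 4 (α = 1): (1−6)(1−4)(1−8)(1−2) = (−5)·(−3)·(−7)·(−1) = 105 ≡ 6, so v_4 = 6^{−1} = 2 (mod 11).
  i = 5 (α = 2): (2−6)(2−4)(2−8)(2−1) = (−4)·(−2)·(−6)·1 = −48 ≡ 7, so v_5 = 7^{−1} = 8 (mod 11).
  v = [7, 3, 2, 2, 8].
Step 2: syndromes of r = [0, 0, 7, 10, 8] (all sums mod 11).
  S_0 = Σ v_i r_i = 7·0 + 3·0 + 2·7 + 2·10 + 8·8 = 98 ≡ 10.
  S_1 = Σ v_i α_i r_i = 7·6·0 + 3·4·0 + 2·8·7 + 2·1·10 + 8·2·8 = 260 ≡ 7.
  α_i^2 mod 11 = [3, 5, 9, 1, 4].
  S_2 = Σ v_i α_i^2 r_i = 7·3·0 + 3·5·0 + 2·9·7 + 2·1·10 + 8·4·8 = 402 ≡ 6.
  S = (10, 7, 6) ≠ 0, so r is not a codeword (an error is present).
Step 3: locate the error. For a single error e at position i, S_ℓ = v_i·e·α_i^ℓ, so α_err = S_1/S_0.
  S_0^{−1} = 10^{−1} = 10 (mod 11), so α_err = 7·10 = 70 ≡ 4 = α_2. Error position i = 2.
  Consistency check: S_2/S_1 = 6·8 = 48 ≡ 4 = α_err ✓ (single-error assumption holds).
Step 4: error magnitude e = S_0/v_2 = S_0·∏_{j≠2}(α_2 − α_j) = 10·4 = 40 ≡ 7 (mod 11).
Step 5: correct position 2: c_2 = r_2 − e = 0 − 7 ≡ 4 (mod 11). Hence c = [0, 4, 7, 10, 8].
  Check: interpolating c through the α_i gives m(x) = 1 + 9·x (degree < 2) with m(α_i) = c_i for every i, so c is indeed a codeword.


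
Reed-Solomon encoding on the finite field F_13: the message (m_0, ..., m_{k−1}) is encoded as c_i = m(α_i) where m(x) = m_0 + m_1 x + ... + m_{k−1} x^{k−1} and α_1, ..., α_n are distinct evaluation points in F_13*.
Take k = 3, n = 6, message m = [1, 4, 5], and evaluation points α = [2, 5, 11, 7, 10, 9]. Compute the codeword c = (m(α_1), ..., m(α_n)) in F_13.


c = [3, 3, 0, 1, 8, 0]

Message polynomial: m(x) = 1 + 4·x + 5·x^2 (mod 13).
For each evaluation point α_i, compute m(α_i) mod 13:
  α_1 = 2: Horner steps 5 → 1 → 3, so m(2) = 3.
  α_2 = 5: Horner steps 5 → 3 → 3, so m(5) = 3.
  α_3 = 11: Horner steps 5 → 7 → 0, so m(11) = 0.
  α_4 = 7: Horner steps 5 → 0 → 1, so m(7) = 1.
  α_5 = 10: Horner steps 5 → 2 → 8, so m(10) = 8.
  α_6 = 9: Horner steps 5 → 10 → 0, so m(9) = 0.
Codeword c = [3, 3, 0, 1, 8, 0] ∈ F_13^6.


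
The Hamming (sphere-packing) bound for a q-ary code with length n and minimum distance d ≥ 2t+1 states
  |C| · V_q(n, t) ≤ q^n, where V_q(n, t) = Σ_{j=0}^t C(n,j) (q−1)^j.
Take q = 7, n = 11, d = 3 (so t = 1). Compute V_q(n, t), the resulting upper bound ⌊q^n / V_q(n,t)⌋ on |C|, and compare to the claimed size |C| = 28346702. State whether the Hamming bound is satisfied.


V_q(n, t) = 67, q^n = 1977326743, Hamming bound = 29512339, |C| = 28346702 ≤ bound (satisfied).

Step 1: Compute V_q(n, t) = Σ_{j=0}^1 C(n, j) (q−1)^j.
  j = 0: C(11,0)·(6)^0 = 1·1 = 1.
  j = 1: C(11,1)·(6)^1 = 11·6 = 66.
  V_q(n, t) = 1 + 66 = 67.
Step 2: q^n = 7^11 = 1977326743.
Step 3: Hamming bound ⌊q^n / V_q(n,t)⌋ = ⌊1977326743/67⌋ = 29512339.
Step 4: Compare |C| = 28346702 to 29512339: satisfied.
The claimed |C| lies below the Hamming bound.


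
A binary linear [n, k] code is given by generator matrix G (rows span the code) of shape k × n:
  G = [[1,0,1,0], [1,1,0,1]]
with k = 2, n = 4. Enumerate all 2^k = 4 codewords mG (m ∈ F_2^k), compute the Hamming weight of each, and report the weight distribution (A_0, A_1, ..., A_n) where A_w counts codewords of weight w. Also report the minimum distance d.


Weight distribution: A_0 = 1, A_2 = 1, A_3 = 2. Minimum distance d = 2.

Enumerate all 2^2 = 4 messages m ∈ F_2^2.
For each, compute codeword c = mG in F_2^4, then tally its weight.
  m = 00 → c = 0000, weight = 0.
  m = 10 → c = 1010, weight = 2.
  m = 01 → c = 1101, weight = 3.
  m = 11 → c = 0111, weight = 3.
Tally weights:
  weight 0: 1 codewords.
  weight 2: 1 codewords.
  weight 3: 2 codewords.
Minimum distance d = smallest w > 0 with A_w > 0 = 2.
Sanity: Σ A_w = 4 = 2^2 = 4 ✓.


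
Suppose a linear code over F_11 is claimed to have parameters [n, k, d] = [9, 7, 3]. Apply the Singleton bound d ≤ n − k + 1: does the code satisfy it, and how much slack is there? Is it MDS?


Singleton RHS = n − k + 1 = 3, slack = 0, bound satisfied, MDS.

Singleton bound: d ≤ n − k + 1.
Here n = 9, k = 7, so n − k + 1 = 3.
Given d = 3, check d ≤ 3: YES.
Slack = (n − k + 1) − d = 0.
The code is MDS (slack = 0).
Description: the claimed parameters are [9, 7, 3]_11; such a code would be MDS (meets Singleton bound).


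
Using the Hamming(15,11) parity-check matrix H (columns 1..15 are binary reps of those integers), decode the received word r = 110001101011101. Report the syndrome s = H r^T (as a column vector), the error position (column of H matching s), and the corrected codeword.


s = (1, 1, 1, 0)^T, error position = 14, corrected codeword c = 110001101011111

Compute s = H r^T mod 2 one row at a time:
  s_1 = 0 + 1 + 0 + 1 + 1 + 1 + 0 + 1 = 5 ≡ 1 (mod 2).
  s_2 = 0 + 0 + 1 + 1 + 1 + 1 + 0 + 1 = 5 ≡ 1 (mod 2).
  s_3 = 1 + 0 + 1 + 1 + 0 + 1 + 0 + 1 = 5 ≡ 1 (mod 2).
  s_4 = 1 + 0 + 0 + 1 + 1 + 1 + 1 + 1 = 6 ≡ 0 (mod 2).
s = (1, 1, 1, 0)^T — this equals column 14 of H (binary 1110), so error is at position 14.
Correct: flip bit 14 of r = 110001101011101 to get c = 110001101011111.


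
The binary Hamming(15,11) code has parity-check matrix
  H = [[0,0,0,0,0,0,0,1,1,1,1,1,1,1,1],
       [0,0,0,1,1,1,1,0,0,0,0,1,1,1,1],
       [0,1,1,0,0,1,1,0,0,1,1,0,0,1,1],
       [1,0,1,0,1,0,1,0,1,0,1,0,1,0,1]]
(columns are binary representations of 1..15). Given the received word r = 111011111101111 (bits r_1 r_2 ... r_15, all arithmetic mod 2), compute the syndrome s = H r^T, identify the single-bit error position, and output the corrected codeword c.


s = (1, 1, 1, 1)^T, error position = 15, corrected codeword c = 111011111101110

Compute s = H r^T mod 2 one row at a time:
  s_1 = 1 + 1 + 1 + 0 + 1 + 1 + 1 + 1 = 7 ≡ 1 (mod 2).
  s_2 = 0 + 1 + 1 + 1 + 1 + 1 + 1 + 1 = 7 ≡ 1 (mod 2).
  s_3 = 1 + 1 + 1 + 1 + 1 + 0 + 1 + 1 = 7 ≡ 1 (mod 2).
  s_4 = 1 + 1 + 1 + 1 + 1 + 0 + 1 + 1 = 7 ≡ 1 (mod 2).
s = (1, 1, 1, 1)^T — this equals column 15 of H (binary 1111), so error is at position 15.
Correct: flip bit 15 of r = 111011111101111 to get c = 111011111101110.


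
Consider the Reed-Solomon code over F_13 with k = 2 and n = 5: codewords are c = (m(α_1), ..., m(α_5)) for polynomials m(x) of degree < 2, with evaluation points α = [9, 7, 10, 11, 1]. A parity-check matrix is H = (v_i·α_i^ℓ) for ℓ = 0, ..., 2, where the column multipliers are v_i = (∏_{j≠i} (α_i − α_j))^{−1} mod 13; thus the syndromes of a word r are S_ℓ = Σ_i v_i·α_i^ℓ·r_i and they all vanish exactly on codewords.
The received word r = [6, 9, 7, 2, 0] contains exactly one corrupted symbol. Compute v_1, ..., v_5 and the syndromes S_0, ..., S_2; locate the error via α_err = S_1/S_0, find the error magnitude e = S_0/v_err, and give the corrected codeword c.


S = (12, 4, 10), error at position 1, error magnitude e = 7, c = [12, 9, 7, 2, 0].

Step 1: column multipliers v_i = (∏_{j≠i}(α_i − α_j))^{−1} mod 13.
  i = 1 (α = 9): (9−7)(9−10)(9−11)(9−1) = 2·(−1)·(−2)·8 = 32 ≡ 6, so v_1 = 6^{−1} = 11 (mod 13).
  i = 2 (α = 7): (7−9)(7−10)(7−11)(7−1) = (−2)·(−3)·(−4)·6 = −144 ≡ 12, so v_2 = 12^{−1} = 12 (mod 13).
  i = 3 (α = 10): (10−9)(10−7)(10−11)(10−1) = 1·3·(−1)·9 = −27 ≡ 12, so v_3 = 12^{−1} = 12 (mod 13).
  i = 4 (α = 11): (11−9)(11−7)(11−10)(11−1) = 2·4·1·10 = 80 ≡ 2, so v_4 = 2^{−1} = 7 (mod 13).
  i = 5 (α = 1): (1−9)(1−7)(1−10)(1−11) = (−8)·(−6)·(−9)·(−10) = 4320 ≡ 4, so v_5 = 4^{−1} = 10 (mod 13).
  v = [11, 12, 12, 7, 10].
Step 2: syndromes of r = [6, 9, 7, 2, 0] (all sums mod 13).
  S_0 = Σ v_i r_i = 11·6 + 12·9 + 12·7 + 7·2 + 10·0 = 272 ≡ 12.
  S_1 = Σ v_i α_i r_i = 11·9·6 + 12·7·9 + 12·10·7 + 7·11·2 + 10·1·0 = 2344 ≡ 4.
  α_i^2 mod 13 = [3, 10, 9, 4, 1].
  S_2 = Σ v_i α_i^2 r_i = 11·3·6 + 12·10·9 + 12·9·7 + 7·4·2 + 10·1·0 = 2090 ≡ 10.
  S = (12, 4, 10) ≠ 0, so r is not a codeword (an error is present).
Step 3: locate the error. For a single error e at position i, S_ℓ = v_i·e·α_i^ℓ, so α_err = S_1/S_0.
  S_0^{−1} = 12^{−1} = 12 (mod 13), so α_err = 4·12 = 48 ≡ 9 = α_1. Error position i = 1.
  Consistency check: S_2/S_1 = 10·10 = 100 ≡ 9 = α_err ✓ (single-error assumption holds).
Step 4: error magnitude e = S_0/v_1 = S_0·∏_{j≠1}(α_1 − α_j) = 12·6 = 72 ≡ 7 (mod 13).
Step 5: correct position 1: c_1 = r_1 − e = 6 − 7 ≡ 12 (mod 13). Hence c = [12, 9, 7, 2, 0].
  Check: interpolating c through the α_i gives m(x) = 5 + 8·x (degree < 2) with m(α_i) = c_i for every i, so c is indeed a codeword.


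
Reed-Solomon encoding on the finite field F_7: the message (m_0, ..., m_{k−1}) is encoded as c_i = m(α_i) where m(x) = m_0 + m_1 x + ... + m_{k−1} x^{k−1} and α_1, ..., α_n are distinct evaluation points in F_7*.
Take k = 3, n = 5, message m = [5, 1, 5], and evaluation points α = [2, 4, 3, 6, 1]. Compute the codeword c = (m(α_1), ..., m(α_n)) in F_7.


c = [6, 5, 4, 2, 4]

Message polynomial: m(x) = 5 + 1·x + 5·x^2 (mod 7).
For each evaluation point α_i, compute m(α_i) mod 7:
  α_1 = 2: Horner steps 5 → 4 → 6, so m(2) = 6.
  α_2 = 4: Horner steps 5 → 0 → 5, so m(4) = 5.
  α_3 = 3: Horner steps 5 → 2 → 4, so m(3) = 4.
  α_4 = 6: Horner steps 5 → 3 → 2, so m(6) = 2.
  α_5 = 1: Horner steps 5 → 6 → 4, so m(1) = 4.
Codeword c = [6, 5, 4, 2, 4] ∈ F_7^5.


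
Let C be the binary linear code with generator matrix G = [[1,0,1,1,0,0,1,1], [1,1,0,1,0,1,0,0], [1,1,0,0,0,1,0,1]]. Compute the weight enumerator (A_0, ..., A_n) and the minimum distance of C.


Weight distribution: A_0 = 1, A_2 = 1, A_3 = 1, A_4 = 2, A_5 = 3. Minimum distance d = 2.

Enumerate all 2^3 = 8 messages m ∈ F_2^3.
For each, compute codeword c = mG in F_2^8, then tally its weight.
  m = 000 → c = 00000000, weight = 0.
  m = 100 → c = 10110011, weight = 5.
  m = 010 → c = 11010100, weight = 4.
  m = 110 → c = 01100111, weight = 5.
  m = 001 → c = 11000101, weight = 4.
  m = 101 → c = 01110110, weight = 5.
  m = 011 → c = 00010001, weight = 2.
  m = 111 → c = 10100010, weight = 3.
Tally weights:
  weight 0: 1 codewords.
  weight 2: 1 codewords.
  weight 3: 1 codewords.
  weight 4: 2 codewords.
  weight 5: 3 codewords.
Minimum distance d = smallest w > 0 with A_w > 0 = 2.
Sanity: Σ A_w = 8 = 2^3 = 8 ✓.


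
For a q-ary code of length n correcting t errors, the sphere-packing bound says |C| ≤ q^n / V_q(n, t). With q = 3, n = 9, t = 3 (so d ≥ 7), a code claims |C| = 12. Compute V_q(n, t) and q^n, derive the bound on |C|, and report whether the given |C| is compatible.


V_q(n, t) = 835, q^n = 19683, Hamming bound = 23, |C| = 12 ≤ bound (satisfied).

Step 1: Compute V_q(n, t) = Σ_{j=0}^3 C(n, j) (q−1)^j.
  j = 0: C(9,0)·(2)^0 = 1·1 = 1.
  j = 1: C(9,1)·(2)^1 = 9·2 = 18.
  j = 2: C(9,2)·(2)^2 = 36·4 = 144.
  j = 3: C(9,3)·(2)^3 = 84·8 = 672.
  V_q(n, t) = 1 + 18 + 144 + 672 = 835.
Step 2: q^n = 3^9 = 19683.
Step 3: Hamming bound ⌊q^n / V_q(n,t)⌋ = ⌊19683/835⌋ = 23.
Step 4: Compare |C| = 12 to 23: satisfied.
The claimed |C| lies below the Hamming bound.


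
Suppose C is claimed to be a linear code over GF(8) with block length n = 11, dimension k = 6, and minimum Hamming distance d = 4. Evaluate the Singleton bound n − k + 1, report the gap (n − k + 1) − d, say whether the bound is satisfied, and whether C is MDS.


Singleton RHS = n − k + 1 = 6, slack = 2, bound satisfied, not MDS.

Singleton bound: d ≤ n − k + 1.
Here n = 11, k = 6, so n − k + 1 = 6.
Given d = 4, check d ≤ 6: YES.
Slack = (n − k + 1) − d = 2.
The code is NOT MDS (slack = 2 > 0).
Description: the claimed parameters are [11, 6, 4]_8; such a code would be non-MDS.


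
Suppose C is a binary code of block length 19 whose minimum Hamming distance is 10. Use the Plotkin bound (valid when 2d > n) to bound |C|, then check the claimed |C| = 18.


Plotkin bound M ≤ 20; given |C| = 18 ≤ bound (satisfied).

Check applicability: 2d = 20, n = 19.
2d − n = 1 > 0, so Plotkin applies.
Compute d/(2d−n) = 10/1 ≈ 10.0000.
⌊d/(2d−n)⌋ = 10.
Plotkin bound: M ≤ 2·10 = 20.
Given |C| = 18, check: satisfied.
This |C| is below the Plotkin bound.


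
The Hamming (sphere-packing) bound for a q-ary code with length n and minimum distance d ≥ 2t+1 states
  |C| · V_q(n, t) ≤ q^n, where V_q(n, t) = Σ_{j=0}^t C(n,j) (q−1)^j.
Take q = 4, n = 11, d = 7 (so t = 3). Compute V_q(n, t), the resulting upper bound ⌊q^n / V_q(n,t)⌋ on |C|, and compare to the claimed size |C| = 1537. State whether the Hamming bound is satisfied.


V_q(n, t) = 4984, q^n = 4194304, Hamming bound = 841, |C| = 1537 > bound (violated).

Step 1: Compute V_q(n, t) = Σ_{j=0}^3 C(n, j) (q−1)^j.
  j = 0: C(11,0)·(3)^0 = 1·1 = 1.
  j = 1: C(11,1)·(3)^1 = 11·3 = 33.
  j = 2: C(11,2)·(3)^2 = 55·9 = 495.
  j = 3: C(11,3)·(3)^3 = 165·27 = 4455.
  V_q(n, t) = 1 + 33 + 495 + 4455 = 4984.
Step 2: q^n = 4^11 = 4194304.
Step 3: Hamming bound ⌊q^n / V_q(n,t)⌋ = ⌊4194304/4984⌋ = 841.
Step 4: Compare |C| = 1537 to 841: violated.
The claimed |C| lies above the Hamming bound, so no 4-ary code of length 11 with d ≥ 7 can have 1537 codewords.


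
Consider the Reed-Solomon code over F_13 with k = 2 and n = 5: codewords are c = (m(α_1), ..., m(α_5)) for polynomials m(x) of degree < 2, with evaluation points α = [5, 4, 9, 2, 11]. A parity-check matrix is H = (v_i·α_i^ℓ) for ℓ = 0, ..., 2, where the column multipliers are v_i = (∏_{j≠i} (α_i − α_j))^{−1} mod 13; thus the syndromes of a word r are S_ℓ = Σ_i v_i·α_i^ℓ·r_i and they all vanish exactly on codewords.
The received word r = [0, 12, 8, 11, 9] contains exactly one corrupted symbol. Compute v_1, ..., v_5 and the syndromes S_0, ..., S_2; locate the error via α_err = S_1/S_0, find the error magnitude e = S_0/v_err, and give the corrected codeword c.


S = (1, 5, 12), error at position 1, error magnitude e = 7, c = [6, 12, 8, 11, 9].

Step 1: column multipliers v_i = (∏_{j≠i}(α_i − α_j))^{−1} mod 13.
  i = 1 (α = 5): (5−4)(5−9)(5−2)(5−11) = 1·(−4)·3·(−6) = 72 ≡ 7, so v_1 = 7^{−1} = 2 (mod 13).
  i = 2 (α = 4): (4−5)(4−9)(4−2)(4−11) = (−1)·(−5)·2·(−7) = −70 ≡ 8, so v_2 = 8^{−1} = 5 (mod 13).
  i = 3 (α = 9): (9−5)(9−4)(9−2)(9−11) = 4·5·7·(−2) = −280 ≡ 6, so v_3 = 6^{−1} = 11 (mod 13).
  i = 4 (α = 2): (2−5)(2−4)(2−9)(2−11) = (−3)·(−2)·(−7)·(−9) = 378 ≡ 1, so v_4 = 1^{−1} = 1 (mod 13).
  i = 5 (α = 11): (11−5)(11−4)(11−9)(11−2) = 6·7·2·9 = 756 ≡ 2, so v_5 = 2^{−1} = 7 (mod 13).
  v = [2, 5, 11, 1, 7].
Step 2: syndromes of r = [0, 12, 8, 11, 9] (all sums mod 13).
  S_0 = Σ v_i r_i = 2·0 + 5·12 + 11·8 + 1·11 + 7·9 = 222 ≡ 1.
  S_1 = Σ v_i α_i r_i = 2·5·0 + 5·4·12 + 11·9·8 + 1·2·11 + 7·11·9 = 1747 ≡ 5.
  α_i^2 mod 13 = [12, 3, 3, 4, 4].
  S_2 = Σ v_i α_i^2 r_i = 2·12·0 + 5·3·12 + 11·3·8 + 1·4·11 + 7·4·9 = 740 ≡ 12.
  S = (1, 5, 12) ≠ 0, so r is not a codeword (an error is present).
Step 3: locate the error. For a single error e at position i, S_ℓ = v_i·e·α_i^ℓ, so α_err = S_1/S_0.
  S_0^{−1} = 1^{−1} = 1 (mod 13), so α_err = 5·1 = 5 ≡ 5 = α_1. Error position i = 1.
  Consistency check: S_2/S_1 = 12·8 = 96 ≡ 5 = α_err ✓ (single-error assumption holds).
Step 4: error magnitude e = S_0/v_1 = S_0·∏_{j≠1}(α_1 − α_j) = 1·7 = 7 ≡ 7 (mod 13).
Step 5: correct position 1: c_1 = r_1 − e = 0 − 7 ≡ 6 (mod 13). Hence c = [6, 12, 8, 11, 9].
  Check: interpolating c through the α_i gives m(x) = 10 + 7·x (degree < 2) with m(α_i) = c_i for every i, so c is indeed a codeword.


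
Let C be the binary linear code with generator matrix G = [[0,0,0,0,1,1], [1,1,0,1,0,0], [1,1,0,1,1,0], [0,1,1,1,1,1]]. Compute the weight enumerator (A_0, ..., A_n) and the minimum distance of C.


Weight distribution: A_0 = 1, A_1 = 2, A_2 = 2, A_3 = 4, A_4 = 5, A_5 = 2. Minimum distance d = 1.

Enumerate all 2^4 = 16 messages m ∈ F_2^4.
For each, compute codeword c = mG in F_2^6, then tally its weight.
  m = 0000 → c = 000000, weight = 0.
  m = 1000 → c = 000011, weight = 2.
  m = 0100 → c = 110100, weight = 3.
  m = 1100 → c = 110111, weight = 5.
  m = 0010 → c = 110110, weight = 4.
  m = 1010 → c = 110101, weight = 4.
  m = 0110 → c = 000010, weight = 1.
  m = 1110 → c = 000001, weight = 1.
  m = 0001 → c = 011111, weight = 5.
  m = 1001 → c = 011100, weight = 3.
  m = 0101 → c = 101011, weight = 4.
  m = 1101 → c = 101000, weight = 2.
  m = 0011 → c = 101001, weight = 3.
  m = 1011 → c = 101010, weight = 3.
  m = 0111 → c = 011101, weight = 4.
  m = 1111 → c = 011110, weight = 4.
Tally weights:
  weight 0: 1 codewords.
  weight 1: 2 codewords.
  weight 2: 2 codewords.
  weight 3: 4 codewords.
  weight 4: 5 codewords.
  weight 5: 2 codewords.
Minimum distance d = smallest w > 0 with A_w > 0 = 1.
Sanity: Σ A_w = 16 = 2^4 = 16 ✓.


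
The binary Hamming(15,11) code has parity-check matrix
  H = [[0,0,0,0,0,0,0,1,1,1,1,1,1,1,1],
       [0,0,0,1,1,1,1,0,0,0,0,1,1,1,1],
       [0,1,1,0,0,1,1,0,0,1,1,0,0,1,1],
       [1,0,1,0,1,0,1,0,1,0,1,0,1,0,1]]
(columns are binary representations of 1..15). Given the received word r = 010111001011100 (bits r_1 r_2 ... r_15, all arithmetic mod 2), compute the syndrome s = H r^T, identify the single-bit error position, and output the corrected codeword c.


s = (0, 1, 1, 0)^T, error position = 6, corrected codeword c = 010110001011100

Compute s = H r^T mod 2 one row at a time:
  s_1 = 0 + 1 + 0 + 1 + 1 + 1 + 0 + 0 = 4 ≡ 0 (mod 2).
  s_2 = 1 + 1 + 1 + 0 + 1 + 1 + 0 + 0 = 5 ≡ 1 (mod 2).
  s_3 = 1 + 0 + 1 + 0 + 0 + 1 + 0 + 0 = 3 ≡ 1 (mod 2).
  s_4 = 0 + 0 + 1 + 0 + 1 + 1 + 1 + 0 = 4 ≡ 0 (mod 2).
s = (0, 1, 1, 0)^T — this equals column 6 of H (binary 0110), so error is at position 6.
Correct: flip bit 6 of r = 010111001011100 to get c = 010110001011100.


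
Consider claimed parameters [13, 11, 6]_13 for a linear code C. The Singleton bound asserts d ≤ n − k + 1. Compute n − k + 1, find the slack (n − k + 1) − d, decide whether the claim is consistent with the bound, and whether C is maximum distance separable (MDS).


Singleton RHS = n − k + 1 = 3, slack = -3, bound violated (no such code; not MDS).

Singleton bound: d ≤ n − k + 1.
Here n = 13, k = 11, so n − k + 1 = 3.
Given d = 6, check d ≤ 3: NO.
Slack = (n − k + 1) − d = -3.
The slack is negative: d = 6 exceeds n − k + 1 = 3 by 3, so the Singleton bound is violated and no linear [13, 11, 6]_13 code can exist. In particular it is not MDS (MDS requires d = n − k + 1 exactly).
Description: the claimed parameters are [13, 11, 6]_13; such a code would be impossible (violates the Singleton bound).


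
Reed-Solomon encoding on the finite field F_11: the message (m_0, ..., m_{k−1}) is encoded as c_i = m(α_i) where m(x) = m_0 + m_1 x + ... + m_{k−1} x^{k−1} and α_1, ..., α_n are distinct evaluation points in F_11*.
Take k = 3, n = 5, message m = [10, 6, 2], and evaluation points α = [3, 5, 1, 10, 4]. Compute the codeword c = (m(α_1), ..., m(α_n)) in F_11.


c = [2, 2, 7, 6, 0]

Message polynomial: m(x) = 10 + 6·x + 2·x^2 (mod 11).
For each evaluation point α_i, compute m(α_i) mod 11:
  α_1 = 3: Horner steps 2 → 1 → 2, so m(3) = 2.
  α_2 = 5: Horner steps 2 → 5 → 2, so m(5) = 2.
  α_3 = 1: Horner steps 2 → 8 → 7, so m(1) = 7.
  α_4 = 10: Horner steps 2 → 4 → 6, so m(10) = 6.
  α_5 = 4: Horner steps 2 → 3 → 0, so m(4) = 0.
Codeword c = [2, 2, 7, 6, 0] ∈ F_11^5.


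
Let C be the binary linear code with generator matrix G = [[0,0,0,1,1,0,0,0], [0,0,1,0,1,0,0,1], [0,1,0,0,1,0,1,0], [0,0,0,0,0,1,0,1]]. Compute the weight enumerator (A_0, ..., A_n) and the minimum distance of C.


Weight distribution: A_0 = 1, A_2 = 2, A_3 = 6, A_4 = 3, A_5 = 2, A_6 = 2. Minimum distance d = 2.

Enumerate all 2^4 = 16 messages m ∈ F_2^4.
For each, compute codeword c = mG in F_2^8, then tally its weight.
  m = 0000 → c = 00000000, weight = 0.
  m = 1000 → c = 00011000, weight = 2.
  m = 0100 → c = 00101001, weight = 3.
  m = 1100 → c = 00110001, weight = 3.
  m = 0010 → c = 01001010, weight = 3.
  m = 1010 → c = 01010010, weight = 3.
  m = 0110 → c = 01100011, weight = 4.
  m = 1110 → c = 01111011, weight = 6.
  m = 0001 → c = 00000101, weight = 2.
  m = 1001 → c = 00011101, weight = 4.
  m = 0101 → c = 00101100, weight = 3.
  m = 1101 → c = 00110100, weight = 3.
  m = 0011 → c = 01001111, weight = 5.
  m = 1011 → c = 01010111, weight = 5.
  m = 0111 → c = 01100110, weight = 4.
  m = 1111 → c = 01111110, weight = 6.
Tally weights:
  weight 0: 1 codewords.
  weight 2: 2 codewords.
  weight 3: 6 codewords.
  weight 4: 3 codewords.
  weight 5: 2 codewords.
  weight 6: 2 codewords.
Minimum distance d = smallest w > 0 with A_w > 0 = 2.
Sanity: Σ A_w = 16 = 2^4 = 16 ✓.


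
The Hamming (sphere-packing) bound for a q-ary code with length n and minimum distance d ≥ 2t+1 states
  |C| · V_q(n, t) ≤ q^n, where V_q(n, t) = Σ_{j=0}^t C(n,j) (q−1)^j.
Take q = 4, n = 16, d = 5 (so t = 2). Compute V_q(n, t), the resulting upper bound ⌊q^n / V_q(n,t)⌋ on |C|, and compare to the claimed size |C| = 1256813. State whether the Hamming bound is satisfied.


V_q(n, t) = 1129, q^n = 4294967296, Hamming bound = 3804222, |C| = 1256813 ≤ bound (satisfied).

Step 1: Compute V_q(n, t) = Σ_{j=0}^2 C(n, j) (q−1)^j.
  j = 0: C(16,0)·(3)^0 = 1·1 = 1.
  j = 1: C(16,1)·(3)^1 = 16·3 = 48.
  j = 2: C(16,2)·(3)^2 = 120·9 = 1080.
  V_q(n, t) = 1 + 48 + 1080 = 1129.
Step 2: q^n = 4^16 = 4294967296.
Step 3: Hamming bound ⌊q^n / V_q(n,t)⌋ = ⌊4294967296/1129⌋ = 3804222.
Step 4: Compare |C| = 1256813 to 3804222: satisfied.
The claimed |C| lies below the Hamming bound.


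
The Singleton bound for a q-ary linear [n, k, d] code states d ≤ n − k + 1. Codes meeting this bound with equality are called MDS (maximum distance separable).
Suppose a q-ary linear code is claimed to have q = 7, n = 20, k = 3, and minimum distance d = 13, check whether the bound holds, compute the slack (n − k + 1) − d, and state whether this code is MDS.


Singleton RHS = n − k + 1 = 18, slack = 5, bound satisfied, not MDS.

Singleton bound: d ≤ n − k + 1.
Here n = 20, k = 3, so n − k + 1 = 18.
Given d = 13, check d ≤ 18: YES.
Slack = (n − k + 1) − d = 5.
The code is NOT MDS (slack = 5 > 0).
Description: the claimed parameters are [20, 3, 13]_7; such a code would be non-MDS.


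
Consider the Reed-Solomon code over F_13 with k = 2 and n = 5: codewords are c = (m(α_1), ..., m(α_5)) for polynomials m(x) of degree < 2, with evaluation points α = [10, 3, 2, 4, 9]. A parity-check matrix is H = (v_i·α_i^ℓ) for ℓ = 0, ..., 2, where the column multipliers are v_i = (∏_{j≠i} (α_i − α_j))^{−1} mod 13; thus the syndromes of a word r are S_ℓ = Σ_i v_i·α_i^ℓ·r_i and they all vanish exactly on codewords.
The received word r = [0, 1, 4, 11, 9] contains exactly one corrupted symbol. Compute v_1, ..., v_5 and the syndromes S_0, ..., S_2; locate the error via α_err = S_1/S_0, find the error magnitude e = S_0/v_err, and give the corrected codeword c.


S = (3, 4, 1), error at position 1, error magnitude e = 7, c = [6, 1, 4, 11, 9].

Step 1: column multipliers v_i = (∏_{j≠i}(α_i − α_j))^{−1} mod 13.
  i = 1 (α = 10): (10−3)(10−2)(10−4)(10−9) = 7·8·6·1 = 336 ≡ 11, so v_1 = 11^{−1} = 6 (mod 13).
  i = 2 (α = 3): (3−10)(3−2)(3−4)(3−9) = (−7)·1·(−1)·(−6) = −42 ≡ 10, so v_2 = 10^{−1} = 4 (mod 13).
  i = 3 (α = 2): (2−10)(2−3)(2−4)(2−9) = (−8)·(−1)·(−2)·(−7) = 112 ≡ 8, so v_3 = 8^{−1} = 5 (mod 13).
  i = 4 (α = 4): (4−10)(4−3)(4−2)(4−9) = (−6)·1·2·(−5) = 60 ≡ 8, so v_4 = 8^{−1} = 5 (mod 13).
  i = 5 (α = 9): (9−10)(9−3)(9−2)(9−4) = (−1)·6·7·5 = −210 ≡ 11, so v_5 = 11^{−1} = 6 (mod 13).
  v = [6, 4, 5, 5, 6].
Step 2: syndromes of r = [0, 1, 4, 11, 9] (all sums mod 13).
  S_0 = Σ v_i r_i = 6·0 + 4·1 + 5·4 + 5·11 + 6·9 = 133 ≡ 3.
  S_1 = Σ v_i α_i r_i = 6·10·0 + 4·3·1 + 5·2·4 + 5·4·11 + 6·9·9 = 758 ≡ 4.
  α_i^2 mod 13 = [9, 9, 4, 3, 3].
  S_2 = Σ v_i α_i^2 r_i = 6·9·0 + 4·9·1 + 5·4·4 + 5·3·11 + 6·3·9 = 443 ≡ 1.
  S = (3, 4, 1) ≠ 0, so r is not a codeword (an error is present).
Step 3: locate the error. For a single error e at position i, S_ℓ = v_i·e·α_i^ℓ, so α_err = S_1/S_0.
  S_0^{−1} = 3^{−1} = 9 (mod 13), so α_err = 4·9 = 36 ≡ 10 = α_1. Error position i = 1.
  Consistency check: S_2/S_1 = 1·10 = 10 ≡ 10 = α_err ✓ (single-error assumption holds).
Step 4: error magnitude e = S_0/v_1 = S_0·∏_{j≠1}(α_1 − α_j) = 3·11 = 33 ≡ 7 (mod 13).
Step 5: correct position 1: c_1 = r_1 − e = 0 − 7 ≡ 6 (mod 13). Hence c = [6, 1, 4, 11, 9].
  Check: interpolating c through the α_i gives m(x) = 10 + 10·x (degree < 2) with m(α_i) = c_i for every i, so c is indeed a codeword.


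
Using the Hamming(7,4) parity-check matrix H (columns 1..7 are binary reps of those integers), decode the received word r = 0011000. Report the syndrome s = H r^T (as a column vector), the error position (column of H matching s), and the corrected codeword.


s = (1, 1, 1)^T, error position = 7, corrected codeword c = 0011001

Compute s = H r^T mod 2 one row at a time:
  s_1 = 1 + 0 + 0 + 0 = 1 ≡ 1 (mod 2).
  s_2 = 0 + 1 + 0 + 0 = 1 ≡ 1 (mod 2).
  s_3 = 0 + 1 + 0 + 0 = 1 ≡ 1 (mod 2).
s = (1, 1, 1)^T — this equals column 7 of H (binary 111), so error is at position 7.
Correct: flip bit 7 of r = 0011000 to get c = 0011001.
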